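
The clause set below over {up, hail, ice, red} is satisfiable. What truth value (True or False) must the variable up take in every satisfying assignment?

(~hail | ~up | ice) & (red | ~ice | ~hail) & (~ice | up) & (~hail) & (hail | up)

True

Suppose up = 0.
(~ice) alone gives ice = 0.
(~hail) alone gives hail = 0.
But (hail) is also a unit clause — contradiction.
So every satisfying assignment has up = True.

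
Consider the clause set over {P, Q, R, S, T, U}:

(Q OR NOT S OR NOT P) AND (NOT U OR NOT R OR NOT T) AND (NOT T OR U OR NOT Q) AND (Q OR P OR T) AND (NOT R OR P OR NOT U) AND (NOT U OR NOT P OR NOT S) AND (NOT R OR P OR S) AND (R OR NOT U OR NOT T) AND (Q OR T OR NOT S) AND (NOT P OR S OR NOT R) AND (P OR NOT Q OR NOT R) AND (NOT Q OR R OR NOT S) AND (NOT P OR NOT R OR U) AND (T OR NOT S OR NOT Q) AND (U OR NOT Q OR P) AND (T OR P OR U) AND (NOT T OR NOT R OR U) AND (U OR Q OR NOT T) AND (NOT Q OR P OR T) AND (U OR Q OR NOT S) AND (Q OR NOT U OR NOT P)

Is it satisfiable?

Yes, satisfiable

Branch on Q: set Q = true.
Branch on T: set T = false.
From the singleton clause (NOT S), S = false.
From the singleton clause (P), P = true.
From the singleton clause (NOT R), R = false.
All clauses hold; U can take either value.
A satisfying assignment: P=true,  Q=true,  R=false,  S=false,  T=false,  U=false.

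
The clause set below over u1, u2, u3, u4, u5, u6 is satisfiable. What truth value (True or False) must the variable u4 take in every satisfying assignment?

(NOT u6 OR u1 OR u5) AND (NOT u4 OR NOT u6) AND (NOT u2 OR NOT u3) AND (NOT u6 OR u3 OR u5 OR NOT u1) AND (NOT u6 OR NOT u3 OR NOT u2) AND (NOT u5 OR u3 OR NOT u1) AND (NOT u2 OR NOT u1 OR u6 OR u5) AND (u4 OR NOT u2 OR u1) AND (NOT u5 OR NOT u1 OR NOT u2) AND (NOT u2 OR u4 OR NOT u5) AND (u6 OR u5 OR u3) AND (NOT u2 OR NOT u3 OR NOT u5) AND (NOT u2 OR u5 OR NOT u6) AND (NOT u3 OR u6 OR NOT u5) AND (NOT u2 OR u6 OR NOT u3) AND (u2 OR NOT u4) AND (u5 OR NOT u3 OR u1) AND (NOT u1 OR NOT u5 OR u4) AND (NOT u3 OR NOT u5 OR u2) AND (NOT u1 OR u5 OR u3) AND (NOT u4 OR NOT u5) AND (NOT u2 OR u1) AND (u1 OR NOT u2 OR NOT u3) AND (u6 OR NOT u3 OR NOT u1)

False

Suppose u4 = true.
The clause (NOT u6) is unit, so u6 = false.
The clause (u2) is unit, so u2 = true.
The clause (NOT u3) is unit, so u3 = false.
The clause (u5) is unit, so u5 = true.
Now (NOT u5) is unsatisfied and unit — conflict.
So every satisfying assignment has u4 = False.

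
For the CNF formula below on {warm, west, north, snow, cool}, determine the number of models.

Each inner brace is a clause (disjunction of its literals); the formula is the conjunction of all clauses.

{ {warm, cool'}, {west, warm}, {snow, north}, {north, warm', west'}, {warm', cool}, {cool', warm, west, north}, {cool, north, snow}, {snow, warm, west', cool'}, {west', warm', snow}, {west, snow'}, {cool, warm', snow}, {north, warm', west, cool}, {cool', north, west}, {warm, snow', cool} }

There are 2^5 = 32 truth assignments over (warm, west, north, snow, cool).
Split on west. With west = 1, the clauses containing west are satisfied and west' drops from the rest; 2 of the 2^4 = 16 assignments to the other variables satisfy what remains.
With west = 0, by the same count on the reduced clause set, 1 assignment works.
(One model: warm=F, west=T, north=T, snow=F, cool=F.)
Total: 2 + 1 = 3.

3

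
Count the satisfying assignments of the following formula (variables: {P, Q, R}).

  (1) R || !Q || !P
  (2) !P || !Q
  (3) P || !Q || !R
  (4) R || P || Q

4

There are 2^3 = 8 truth assignments over (P, Q, R).
Split on R. With R = true, the clauses containing R are satisfied and !R drops from the rest; 2 of the 2^2 = 4 assignments to the other variables satisfy what remains.
With R = false, by the same count on the reduced clause set, 2 assignments work.
(One model: P=F, Q=F, R=T.)
Total: 2 + 2 = 4.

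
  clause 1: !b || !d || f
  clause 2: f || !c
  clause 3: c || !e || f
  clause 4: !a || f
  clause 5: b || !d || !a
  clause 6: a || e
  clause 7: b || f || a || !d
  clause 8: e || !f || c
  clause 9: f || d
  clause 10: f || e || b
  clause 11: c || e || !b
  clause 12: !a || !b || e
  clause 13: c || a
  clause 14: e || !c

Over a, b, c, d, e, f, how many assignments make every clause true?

There are 2^6 = 64 truth assignments over (a, b, c, d, e, f).
Split on f. With f = true, the clauses containing f are satisfied and !f drops from the rest; 10 of the 2^5 = 32 assignments to the other variables satisfy what remains.
With f = false, by the same count on the reduced clause set, 0 assignments work.
(One model: a=F, b=F, c=T, d=F, e=T, f=T.)
Total: 10 + 0 = 10.

10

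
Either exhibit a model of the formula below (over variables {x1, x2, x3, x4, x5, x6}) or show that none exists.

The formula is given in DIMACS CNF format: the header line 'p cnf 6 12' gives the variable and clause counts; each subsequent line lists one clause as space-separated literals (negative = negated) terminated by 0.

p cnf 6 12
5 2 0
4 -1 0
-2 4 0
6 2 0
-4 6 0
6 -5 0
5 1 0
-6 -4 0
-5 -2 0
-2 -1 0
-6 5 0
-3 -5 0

Suppose x5 = True.
Unit clause (x6) forces x6 = True.
Unit clause (¬x4) forces x4 = False.
Unit clause (¬x1) forces x1 = False.
Unit clause (¬x2) forces x2 = False.
Unit clause (¬x3) forces x3 = False.
All clauses are satisfied.

x1=False, x2=False, x3=False, x4=False, x5=True, x6=True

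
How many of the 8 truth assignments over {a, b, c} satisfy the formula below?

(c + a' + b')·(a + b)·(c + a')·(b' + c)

There are 2^3 = 8 truth assignments over (a, b, c).
Split on b. With b = 1, the clauses containing b are satisfied and b' drops from the rest; 2 of the 2^2 = 4 assignments to the other variables satisfy what remains.
With b = 0, by the same count on the reduced clause set, 1 assignment works.
Total: 2 + 1 = 3.

3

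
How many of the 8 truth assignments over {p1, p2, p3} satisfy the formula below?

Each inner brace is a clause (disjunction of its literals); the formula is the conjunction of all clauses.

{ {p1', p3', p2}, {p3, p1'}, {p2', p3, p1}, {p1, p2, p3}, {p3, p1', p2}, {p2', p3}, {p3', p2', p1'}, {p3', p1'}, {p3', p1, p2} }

There are 2^3 = 8 truth assignments over (p1, p2, p3).
Split on p2. With p2 = 1, the clauses containing p2 are satisfied and p2' drops from the rest; 1 of the 2^2 = 4 assignments to the other variables satisfy what remains.
With p2 = 0, by the same count on the reduced clause set, 0 assignments work.
(One model: p1=F, p2=T, p3=T.)
Total: 1 + 0 = 1.

1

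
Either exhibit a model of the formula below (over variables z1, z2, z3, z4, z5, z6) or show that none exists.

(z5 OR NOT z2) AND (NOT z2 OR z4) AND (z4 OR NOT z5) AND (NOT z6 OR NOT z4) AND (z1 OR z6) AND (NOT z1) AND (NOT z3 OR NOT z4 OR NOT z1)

z1: false, z2: false, z3: true, z4: false, z5: false, z6: true

From the singleton clause (NOT z1), z1 = false.
From the singleton clause (z6), z6 = true.
From the singleton clause (NOT z4), z4 = false.
From the singleton clause (NOT z2), z2 = false.
From the singleton clause (NOT z5), z5 = false.
No clause remains; z3 is free.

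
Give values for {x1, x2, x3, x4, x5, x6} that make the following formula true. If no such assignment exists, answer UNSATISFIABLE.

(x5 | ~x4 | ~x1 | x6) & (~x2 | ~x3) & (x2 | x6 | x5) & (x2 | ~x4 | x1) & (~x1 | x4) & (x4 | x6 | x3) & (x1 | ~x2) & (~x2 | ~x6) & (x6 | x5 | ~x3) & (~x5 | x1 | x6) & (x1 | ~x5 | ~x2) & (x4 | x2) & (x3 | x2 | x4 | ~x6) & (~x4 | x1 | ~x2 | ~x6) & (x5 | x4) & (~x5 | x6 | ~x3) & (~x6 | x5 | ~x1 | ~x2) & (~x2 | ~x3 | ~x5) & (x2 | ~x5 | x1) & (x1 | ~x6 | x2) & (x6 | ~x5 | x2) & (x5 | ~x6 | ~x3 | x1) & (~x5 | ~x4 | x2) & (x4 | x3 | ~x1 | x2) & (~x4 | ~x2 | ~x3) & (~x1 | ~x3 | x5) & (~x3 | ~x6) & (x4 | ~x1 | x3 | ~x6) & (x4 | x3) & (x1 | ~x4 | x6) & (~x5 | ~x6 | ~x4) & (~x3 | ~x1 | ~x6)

Suppose x2 = 0.
From the singleton clause (x4), x4 = 1.
From the singleton clause (x1), x1 = 1.
From the singleton clause (~x5), x5 = 0.
From the singleton clause (x6), x6 = 1.
From the singleton clause (~x3), x3 = 0.
This assignment satisfies each clause.

x1: 1, x2: 0, x3: 0, x4: 1, x5: 0, x6: 1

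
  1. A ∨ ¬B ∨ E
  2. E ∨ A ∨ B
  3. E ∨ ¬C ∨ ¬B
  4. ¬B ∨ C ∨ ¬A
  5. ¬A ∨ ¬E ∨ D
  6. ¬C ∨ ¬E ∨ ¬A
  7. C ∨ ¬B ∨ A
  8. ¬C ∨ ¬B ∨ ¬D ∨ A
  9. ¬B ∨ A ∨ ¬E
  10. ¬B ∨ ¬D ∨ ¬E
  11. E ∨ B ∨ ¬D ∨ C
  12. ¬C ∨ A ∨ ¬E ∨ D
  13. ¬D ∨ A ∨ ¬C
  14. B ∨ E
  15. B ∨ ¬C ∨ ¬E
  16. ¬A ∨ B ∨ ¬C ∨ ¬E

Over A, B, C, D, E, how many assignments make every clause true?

3

There are 2^5 = 32 truth assignments over (A, B, C, D, E).
Split on E. With E = True, the clauses containing E are satisfied and ¬E drops from the rest; 3 of the 2^4 = 16 assignments to the other variables satisfy what remains.
With E = False, by the same count on the reduced clause set, 0 assignments work.
(One model: A=F, B=F, C=F, D=F, E=T.)
Total: 3 + 0 = 3.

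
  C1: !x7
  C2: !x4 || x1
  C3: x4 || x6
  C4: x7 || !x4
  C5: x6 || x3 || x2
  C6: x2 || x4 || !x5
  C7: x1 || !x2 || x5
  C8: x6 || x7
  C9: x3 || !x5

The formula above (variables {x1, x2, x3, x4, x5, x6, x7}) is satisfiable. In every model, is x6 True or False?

True

Suppose x6 = false.
Unit clause (!x7) forces x7 = false.
But (x7) is also a unit clause — contradiction.
So every satisfying assignment has x6 = True.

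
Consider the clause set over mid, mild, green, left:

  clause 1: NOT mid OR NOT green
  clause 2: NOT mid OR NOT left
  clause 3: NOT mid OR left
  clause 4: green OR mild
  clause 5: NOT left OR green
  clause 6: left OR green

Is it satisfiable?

Satisfiable

Branch on mid: set mid = false.
Branch on green: set green = true.
Every clause is now satisfied; mild, left are unconstrained.
A satisfying assignment: mid=false,  mild=true,  green=true,  left=false.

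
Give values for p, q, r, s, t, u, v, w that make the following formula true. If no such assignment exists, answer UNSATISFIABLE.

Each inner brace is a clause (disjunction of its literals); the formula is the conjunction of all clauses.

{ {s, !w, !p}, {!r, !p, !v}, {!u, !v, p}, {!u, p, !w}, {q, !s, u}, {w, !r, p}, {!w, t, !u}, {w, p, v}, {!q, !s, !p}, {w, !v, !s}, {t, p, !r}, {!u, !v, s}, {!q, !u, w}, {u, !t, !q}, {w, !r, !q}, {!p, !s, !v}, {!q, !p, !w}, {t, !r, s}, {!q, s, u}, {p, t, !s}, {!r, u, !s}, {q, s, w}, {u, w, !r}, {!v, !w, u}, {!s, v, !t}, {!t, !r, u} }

p=true,  q=false,  r=false,  s=true,  t=false,  u=true,  v=false,  w=false

Branch on s: set s = true.
Branch on q: set q = false.
The clause (u) is unit, so u = true.
Branch on v: set v = false.
The clause (!t) is unit, so t = false.
The clause (!w) is unit, so w = false.
The clause (p) is unit, so p = true.
No clause remains; r is free.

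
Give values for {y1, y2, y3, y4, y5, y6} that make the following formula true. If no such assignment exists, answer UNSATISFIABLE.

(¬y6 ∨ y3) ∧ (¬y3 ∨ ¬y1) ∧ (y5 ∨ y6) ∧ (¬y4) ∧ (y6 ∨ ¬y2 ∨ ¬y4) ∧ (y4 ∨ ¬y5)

From the singleton clause (¬y4), y4 = False.
From the singleton clause (¬y5), y5 = False.
From the singleton clause (y6), y6 = True.
From the singleton clause (y3), y3 = True.
From the singleton clause (¬y1), y1 = False.
All clauses hold; y2 can take either value.

y1 ↦ False,  y2 ↦ True,  y3 ↦ True,  y4 ↦ False,  y5 ↦ False,  y6 ↦ True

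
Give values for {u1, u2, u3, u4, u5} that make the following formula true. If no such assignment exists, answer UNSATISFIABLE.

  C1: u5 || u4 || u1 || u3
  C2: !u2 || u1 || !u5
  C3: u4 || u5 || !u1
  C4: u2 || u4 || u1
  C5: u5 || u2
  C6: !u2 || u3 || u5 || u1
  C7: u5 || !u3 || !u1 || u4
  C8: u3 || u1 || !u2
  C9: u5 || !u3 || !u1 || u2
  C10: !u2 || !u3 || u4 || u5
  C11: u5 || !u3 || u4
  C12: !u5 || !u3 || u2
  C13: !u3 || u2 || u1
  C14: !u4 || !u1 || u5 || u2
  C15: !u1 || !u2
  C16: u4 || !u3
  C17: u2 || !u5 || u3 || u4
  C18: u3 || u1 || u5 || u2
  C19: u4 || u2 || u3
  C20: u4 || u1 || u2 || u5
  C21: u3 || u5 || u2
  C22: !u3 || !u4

Branch on u5: set u5 = true.
Branch on u2: set u2 = false.
The clause (!u3) is unit, so u3 = false.
The clause (u4) is unit, so u4 = true.
Every clause is now satisfied; u1 is unconstrained.

u1 ↦ false; u2 ↦ false; u3 ↦ false; u4 ↦ true; u5 ↦ true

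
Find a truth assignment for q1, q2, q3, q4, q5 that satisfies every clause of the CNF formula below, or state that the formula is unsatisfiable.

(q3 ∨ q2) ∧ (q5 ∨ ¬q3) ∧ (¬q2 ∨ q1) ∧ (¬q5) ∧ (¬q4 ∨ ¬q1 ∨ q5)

The clause (¬q5) is unit, so q5 = False.
The clause (¬q3) is unit, so q3 = False.
The clause (q2) is unit, so q2 = True.
The clause (q1) is unit, so q1 = True.
The clause (¬q4) is unit, so q4 = False.
All clauses are satisfied.

q1: True; q2: True; q3: False; q4: False; q5: False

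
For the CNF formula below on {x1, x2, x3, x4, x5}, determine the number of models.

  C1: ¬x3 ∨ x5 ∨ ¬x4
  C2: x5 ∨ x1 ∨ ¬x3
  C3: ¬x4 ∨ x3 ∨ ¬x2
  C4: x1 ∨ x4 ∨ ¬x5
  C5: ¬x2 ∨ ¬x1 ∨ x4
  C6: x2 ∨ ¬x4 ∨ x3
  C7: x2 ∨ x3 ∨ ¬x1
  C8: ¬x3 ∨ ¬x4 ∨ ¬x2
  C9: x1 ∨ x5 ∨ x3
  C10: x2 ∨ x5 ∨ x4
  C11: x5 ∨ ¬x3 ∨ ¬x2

3

There are 2^5 = 32 truth assignments over (x1, x2, x3, x4, x5).
Split on x3. With x3 = True, the clauses containing x3 are satisfied and ¬x3 drops from the rest; 3 of the 2^4 = 16 assignments to the other variables satisfy what remains.
With x3 = False, by the same count on the reduced clause set, 0 assignments work.
Total: 3 + 0 = 3.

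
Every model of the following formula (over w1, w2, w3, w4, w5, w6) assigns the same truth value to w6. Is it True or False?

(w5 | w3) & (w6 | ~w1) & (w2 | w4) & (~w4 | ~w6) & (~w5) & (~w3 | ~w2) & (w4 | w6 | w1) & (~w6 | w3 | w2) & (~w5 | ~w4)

False

Suppose w6 = 1.
The clause (~w4) is unit, so w4 = 0.
The clause (w2) is unit, so w2 = 1.
The clause (~w5) is unit, so w5 = 0.
The clause (w3) is unit, so w3 = 1.
But (~w3) is also a unit clause — contradiction.
So every satisfying assignment has w6 = False.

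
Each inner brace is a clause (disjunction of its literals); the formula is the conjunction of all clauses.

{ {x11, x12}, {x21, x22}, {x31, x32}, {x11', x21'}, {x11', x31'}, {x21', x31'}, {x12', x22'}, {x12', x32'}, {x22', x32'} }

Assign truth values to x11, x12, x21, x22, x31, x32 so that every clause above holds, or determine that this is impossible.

Case x11 = 1:
Unit clause (x21') forces x21 = 0.
Unit clause (x22) forces x22 = 1.
Unit clause (x31') forces x31 = 0.
Unit clause (x32) forces x32 = 1.
Now (x32') is unsatisfied and unit — conflict.
That branch fails; take x11 = 0 instead.
Unit clause (x12) forces x12 = 1.
Unit clause (x22') forces x22 = 0.
Unit clause (x21) forces x21 = 1.
Unit clause (x31') forces x31 = 0.
Unit clause (x32) forces x32 = 1.
Now (x32') is unsatisfied and unit — conflict.
Neither x11 = 1 nor x11 = 0 works.

UNSATISFIABLE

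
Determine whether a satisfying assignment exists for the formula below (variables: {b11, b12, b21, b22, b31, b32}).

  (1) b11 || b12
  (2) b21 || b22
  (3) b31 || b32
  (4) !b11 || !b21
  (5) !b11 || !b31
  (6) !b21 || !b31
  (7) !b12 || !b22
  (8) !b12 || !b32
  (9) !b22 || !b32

Unsatisfiable

Case b11 = true:
From the singleton clause (!b21), b21 = false.
From the singleton clause (b22), b22 = true.
From the singleton clause (!b31), b31 = false.
From the singleton clause (b32), b32 = true.
Now (!b32) is unsatisfied and unit — conflict.
That branch fails; take b11 = false instead.
From the singleton clause (b12), b12 = true.
From the singleton clause (!b22), b22 = false.
From the singleton clause (b21), b21 = true.
From the singleton clause (!b31), b31 = false.
From the singleton clause (b32), b32 = true.
Now (!b32) is unsatisfied and unit — conflict.
Either choice for b11 ends in contradiction.
No assignment satisfies every clause.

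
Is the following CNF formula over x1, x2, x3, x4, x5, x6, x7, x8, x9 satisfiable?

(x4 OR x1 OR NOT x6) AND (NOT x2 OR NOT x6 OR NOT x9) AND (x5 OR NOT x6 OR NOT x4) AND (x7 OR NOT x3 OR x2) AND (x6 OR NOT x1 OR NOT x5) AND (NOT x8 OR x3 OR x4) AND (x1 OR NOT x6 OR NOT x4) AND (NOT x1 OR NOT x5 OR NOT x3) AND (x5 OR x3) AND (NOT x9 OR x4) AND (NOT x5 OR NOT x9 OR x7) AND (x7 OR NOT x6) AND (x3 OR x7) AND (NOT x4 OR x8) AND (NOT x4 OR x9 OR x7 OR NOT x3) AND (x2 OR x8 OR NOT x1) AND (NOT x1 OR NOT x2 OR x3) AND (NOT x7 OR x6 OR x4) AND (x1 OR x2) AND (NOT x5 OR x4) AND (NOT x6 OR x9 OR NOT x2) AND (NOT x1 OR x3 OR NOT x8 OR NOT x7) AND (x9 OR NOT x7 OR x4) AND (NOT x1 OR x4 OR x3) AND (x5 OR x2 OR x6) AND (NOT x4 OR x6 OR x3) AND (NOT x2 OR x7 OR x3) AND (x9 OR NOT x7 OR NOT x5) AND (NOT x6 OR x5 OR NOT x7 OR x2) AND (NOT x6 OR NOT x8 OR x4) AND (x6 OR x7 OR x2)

Try x5 = false.
From the singleton clause (x3), x3 = true.
Try x6 = false.
From the singleton clause (x2), x2 = true.
Try x9 = false.
Try x4 = false.
From the singleton clause (NOT x7), x7 = false.
All clauses hold; x1, x8 can take either value.
A satisfying assignment: x1=true; x2=true; x3=true; x4=false; x5=false; x6=false; x7=false; x8=false; x9=false.

Yes, satisfiable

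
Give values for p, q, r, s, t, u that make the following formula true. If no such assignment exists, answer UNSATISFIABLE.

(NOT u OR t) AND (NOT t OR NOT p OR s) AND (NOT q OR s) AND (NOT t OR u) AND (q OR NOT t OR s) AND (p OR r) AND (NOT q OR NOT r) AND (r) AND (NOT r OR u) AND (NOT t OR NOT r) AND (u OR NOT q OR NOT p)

UNSATISFIABLE

The clause (r) is unit, so r = true.
The clause (NOT q) is unit, so q = false.
The clause (u) is unit, so u = true.
The clause (t) is unit, so t = true.
That conflicts with the unit clause (NOT t).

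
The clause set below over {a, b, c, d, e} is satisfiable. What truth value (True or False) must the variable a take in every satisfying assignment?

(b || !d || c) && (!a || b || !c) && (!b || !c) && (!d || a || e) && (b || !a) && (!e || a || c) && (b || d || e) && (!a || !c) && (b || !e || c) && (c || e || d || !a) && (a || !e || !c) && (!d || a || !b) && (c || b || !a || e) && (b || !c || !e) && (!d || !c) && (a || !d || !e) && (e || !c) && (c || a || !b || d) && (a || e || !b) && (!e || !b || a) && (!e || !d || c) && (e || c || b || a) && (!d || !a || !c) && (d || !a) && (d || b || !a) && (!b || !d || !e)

True

Suppose a = false.
Try b = false.
Try d = false.
(e) alone gives e = true.
(c) alone gives c = true.
That conflicts with the unit clause (!c).
Undo d and try d = true.
(c) alone gives c = true.
That conflicts with the unit clause (!c).
Neither d = true nor d = false works.
Undo b and try b = true.
(!c) alone gives c = false.
(!e) alone gives e = false.
That conflicts with the unit clause (e).
Neither b = true nor b = false works.
So every satisfying assignment has a = True.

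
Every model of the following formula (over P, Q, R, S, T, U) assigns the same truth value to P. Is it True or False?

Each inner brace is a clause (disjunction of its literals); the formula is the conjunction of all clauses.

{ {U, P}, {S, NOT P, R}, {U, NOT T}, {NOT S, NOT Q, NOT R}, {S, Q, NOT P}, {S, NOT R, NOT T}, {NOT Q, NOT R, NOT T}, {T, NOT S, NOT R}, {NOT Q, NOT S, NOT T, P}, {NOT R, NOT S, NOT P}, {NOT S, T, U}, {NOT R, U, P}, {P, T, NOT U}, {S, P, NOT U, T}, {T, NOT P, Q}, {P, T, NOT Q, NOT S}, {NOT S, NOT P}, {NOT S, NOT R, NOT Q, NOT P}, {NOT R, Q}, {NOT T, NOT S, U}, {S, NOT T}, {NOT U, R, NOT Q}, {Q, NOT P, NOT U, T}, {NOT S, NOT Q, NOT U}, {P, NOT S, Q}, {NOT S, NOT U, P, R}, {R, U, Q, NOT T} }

Suppose P = false.
From the singleton clause (U), U = true.
From the singleton clause (T), T = true.
From the singleton clause (S), S = true.
From the singleton clause (NOT Q), Q = false.
But (Q) is also a unit clause — contradiction.
So every satisfying assignment has P = True.

True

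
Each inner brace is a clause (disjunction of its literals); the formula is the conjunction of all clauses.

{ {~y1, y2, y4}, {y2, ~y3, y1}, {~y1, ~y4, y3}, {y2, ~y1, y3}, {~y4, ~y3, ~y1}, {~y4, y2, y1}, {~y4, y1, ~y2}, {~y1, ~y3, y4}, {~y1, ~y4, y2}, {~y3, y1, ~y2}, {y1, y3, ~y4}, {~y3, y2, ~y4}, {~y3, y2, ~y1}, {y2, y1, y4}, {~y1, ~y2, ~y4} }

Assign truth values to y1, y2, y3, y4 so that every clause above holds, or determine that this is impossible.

Branch on y1: set y1 = 1.
Branch on y2: set y2 = 1.
(~y4) alone gives y4 = 0.
(~y3) alone gives y3 = 0.
Every clause now holds.

y1=1; y2=1; y3=0; y4=0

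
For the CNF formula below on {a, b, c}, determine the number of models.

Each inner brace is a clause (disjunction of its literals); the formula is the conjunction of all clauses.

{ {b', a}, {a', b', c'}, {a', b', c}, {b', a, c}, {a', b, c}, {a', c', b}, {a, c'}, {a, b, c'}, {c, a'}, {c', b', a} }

1

There are 2^3 = 8 truth assignments over (a, b, c).
Check each against the 10 clauses (columns in the order a, b, c):
  F F F  ✓ satisfies all
  F F T  ✗ fails (a + c')
  F T F  ✗ fails (b' + a)
  F T T  ✗ fails (b' + a)
  T F F  ✗ fails (a' + b + c)
  T F T  ✗ fails (a' + c' + b)
  T T F  ✗ fails (a' + b' + c)
  T T T  ✗ fails (a' + b' + c')
1 of the 8 rows is a model.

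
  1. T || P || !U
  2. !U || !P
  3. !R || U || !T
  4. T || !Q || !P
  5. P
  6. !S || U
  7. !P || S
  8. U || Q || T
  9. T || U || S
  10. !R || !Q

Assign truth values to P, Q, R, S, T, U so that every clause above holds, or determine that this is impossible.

UNSATISFIABLE

From the singleton clause (P), P = true.
From the singleton clause (!U), U = false.
From the singleton clause (!S), S = false.
But (S) is also a unit clause — contradiction.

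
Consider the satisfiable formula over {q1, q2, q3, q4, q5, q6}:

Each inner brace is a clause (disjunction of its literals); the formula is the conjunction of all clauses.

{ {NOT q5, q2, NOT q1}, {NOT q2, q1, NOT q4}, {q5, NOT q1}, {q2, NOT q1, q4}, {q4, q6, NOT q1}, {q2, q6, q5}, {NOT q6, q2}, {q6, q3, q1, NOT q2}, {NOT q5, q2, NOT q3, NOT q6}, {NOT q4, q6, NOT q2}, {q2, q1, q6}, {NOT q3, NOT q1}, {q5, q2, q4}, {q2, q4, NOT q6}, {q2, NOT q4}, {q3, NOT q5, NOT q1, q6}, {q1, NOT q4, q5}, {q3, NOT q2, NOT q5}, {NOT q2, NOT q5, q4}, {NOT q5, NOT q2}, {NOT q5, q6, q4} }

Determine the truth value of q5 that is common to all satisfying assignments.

False

Suppose q5 = true.
(NOT q2) alone gives q2 = false.
(NOT q1) alone gives q1 = false.
(NOT q6) alone gives q6 = false.
That conflicts with the unit clause (q6).
So every satisfying assignment has q5 = False.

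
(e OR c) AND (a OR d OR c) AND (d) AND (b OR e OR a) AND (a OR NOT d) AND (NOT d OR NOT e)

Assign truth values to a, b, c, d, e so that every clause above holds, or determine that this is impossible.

a ↦ true; b ↦ true; c ↦ true; d ↦ true; e ↦ false

The clause (d) is unit, so d = true.
The clause (a) is unit, so a = true.
The clause (NOT e) is unit, so e = false.
The clause (c) is unit, so c = true.
Every clause is now satisfied; b is unconstrained.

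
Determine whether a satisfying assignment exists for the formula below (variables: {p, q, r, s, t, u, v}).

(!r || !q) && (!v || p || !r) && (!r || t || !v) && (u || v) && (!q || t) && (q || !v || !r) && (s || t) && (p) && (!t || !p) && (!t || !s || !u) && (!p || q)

From the singleton clause (p), p = true.
From the singleton clause (!t), t = false.
From the singleton clause (!q), q = false.
But (q) is also a unit clause — contradiction.
No assignment satisfies every clause.

No, unsatisfiable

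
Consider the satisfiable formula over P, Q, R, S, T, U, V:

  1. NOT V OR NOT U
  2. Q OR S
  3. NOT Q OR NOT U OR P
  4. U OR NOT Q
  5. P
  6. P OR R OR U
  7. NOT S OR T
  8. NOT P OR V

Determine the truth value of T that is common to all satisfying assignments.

Suppose T = false.
From the singleton clause (P), P = true.
From the singleton clause (NOT S), S = false.
From the singleton clause (Q), Q = true.
From the singleton clause (U), U = true.
From the singleton clause (NOT V), V = false.
Now (V) is unsatisfied and unit — conflict.
So every satisfying assignment has T = True.

True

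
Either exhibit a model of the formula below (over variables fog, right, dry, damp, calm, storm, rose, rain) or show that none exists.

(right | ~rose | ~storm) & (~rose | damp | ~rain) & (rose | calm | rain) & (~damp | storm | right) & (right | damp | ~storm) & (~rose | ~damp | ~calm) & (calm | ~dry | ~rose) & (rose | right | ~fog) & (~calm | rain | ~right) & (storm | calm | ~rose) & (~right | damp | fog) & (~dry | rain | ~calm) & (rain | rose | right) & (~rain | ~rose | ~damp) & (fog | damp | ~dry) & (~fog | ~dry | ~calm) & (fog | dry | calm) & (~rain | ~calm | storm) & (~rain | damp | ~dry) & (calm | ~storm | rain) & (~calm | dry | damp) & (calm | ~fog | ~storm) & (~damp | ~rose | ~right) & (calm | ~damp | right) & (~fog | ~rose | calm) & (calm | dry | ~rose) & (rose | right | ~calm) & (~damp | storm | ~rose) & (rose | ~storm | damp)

fog ↦ 1,  right ↦ 1,  dry ↦ 0,  damp ↦ 1,  calm ↦ 1,  storm ↦ 1,  rose ↦ 0,  rain ↦ 1

Branch on right: set right = 1.
Branch on calm: set calm = 1.
From the singleton clause (rain), rain = 1.
From the singleton clause (storm), storm = 1.
Branch on rose: set rose = 0.
From the singleton clause (damp), damp = 1.
Branch on fog: set fog = 1.
From the singleton clause (~dry), dry = 0.
All clauses are satisfied.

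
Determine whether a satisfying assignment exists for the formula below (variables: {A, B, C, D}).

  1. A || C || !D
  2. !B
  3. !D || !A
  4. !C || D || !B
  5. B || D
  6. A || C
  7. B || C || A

Yes, satisfiable

Unit clause (!B) forces B = false.
Unit clause (D) forces D = true.
Unit clause (!A) forces A = false.
Unit clause (C) forces C = true.
Every clause now holds.
A satisfying assignment: A=false; B=false; C=true; D=true.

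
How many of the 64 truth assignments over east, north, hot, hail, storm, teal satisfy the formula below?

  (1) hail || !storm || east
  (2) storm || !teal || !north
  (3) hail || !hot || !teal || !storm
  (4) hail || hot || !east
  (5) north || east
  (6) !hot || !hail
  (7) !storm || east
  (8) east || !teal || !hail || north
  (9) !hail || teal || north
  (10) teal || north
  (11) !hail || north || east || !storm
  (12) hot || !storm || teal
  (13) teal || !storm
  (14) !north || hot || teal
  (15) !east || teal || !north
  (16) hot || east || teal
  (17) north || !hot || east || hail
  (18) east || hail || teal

There are 2^6 = 64 truth assignments over (east, north, hot, hail, storm, teal).
Split on hail. With hail = true, the clauses containing hail are satisfied and !hail drops from the rest; 3 of the 2^5 = 32 assignments to the other variables satisfy what remains.
With hail = false, by the same count on the reduced clause set, 1 assignment works.
(One model: east=T, north=F, hot=F, hail=T, storm=F, teal=T.)
Total: 3 + 1 = 4.

4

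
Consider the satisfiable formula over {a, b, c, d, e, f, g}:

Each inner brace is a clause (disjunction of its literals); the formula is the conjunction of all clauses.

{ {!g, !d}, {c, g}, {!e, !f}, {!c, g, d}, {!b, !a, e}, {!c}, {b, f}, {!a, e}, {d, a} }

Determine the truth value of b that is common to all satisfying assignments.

Suppose b = false.
The clause (!c) is unit, so c = false.
The clause (g) is unit, so g = true.
The clause (!d) is unit, so d = false.
The clause (f) is unit, so f = true.
The clause (!e) is unit, so e = false.
The clause (!a) is unit, so a = false.
That conflicts with the unit clause (a).
So every satisfying assignment has b = True.

True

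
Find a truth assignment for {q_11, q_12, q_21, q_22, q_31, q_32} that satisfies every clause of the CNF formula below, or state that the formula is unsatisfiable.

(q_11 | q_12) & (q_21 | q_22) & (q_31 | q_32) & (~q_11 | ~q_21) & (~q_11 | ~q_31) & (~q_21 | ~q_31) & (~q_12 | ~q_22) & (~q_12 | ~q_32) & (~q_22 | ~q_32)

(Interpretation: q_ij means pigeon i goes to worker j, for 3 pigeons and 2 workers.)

UNSATISFIABLE

Suppose q_11 = 1.
From the singleton clause (~q_21), q_21 = 0.
From the singleton clause (q_22), q_22 = 1.
From the singleton clause (~q_31), q_31 = 0.
From the singleton clause (q_32), q_32 = 1.
That conflicts with the unit clause (~q_32).
That branch fails; take q_11 = 0 instead.
From the singleton clause (q_12), q_12 = 1.
From the singleton clause (~q_22), q_22 = 0.
From the singleton clause (q_21), q_21 = 1.
From the singleton clause (~q_31), q_31 = 0.
From the singleton clause (q_32), q_32 = 1.
That conflicts with the unit clause (~q_32).
Both values of q_11 lead to a conflict.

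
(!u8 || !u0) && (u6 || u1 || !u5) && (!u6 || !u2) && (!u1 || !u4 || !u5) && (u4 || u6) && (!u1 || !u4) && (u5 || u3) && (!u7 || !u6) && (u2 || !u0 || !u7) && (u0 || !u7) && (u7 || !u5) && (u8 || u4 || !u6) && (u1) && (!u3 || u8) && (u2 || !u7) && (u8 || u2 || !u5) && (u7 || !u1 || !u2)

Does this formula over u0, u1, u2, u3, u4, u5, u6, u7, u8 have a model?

Satisfiable

Unit clause (u1) forces u1 = true.
Unit clause (!u4) forces u4 = false.
Unit clause (u6) forces u6 = true.
Unit clause (!u2) forces u2 = false.
Unit clause (!u7) forces u7 = false.
Unit clause (!u5) forces u5 = false.
Unit clause (u3) forces u3 = true.
Unit clause (u8) forces u8 = true.
Unit clause (!u0) forces u0 = false.
Every clause now holds.
A satisfying assignment: u0 ↦ false,  u1 ↦ true,  u2 ↦ false,  u3 ↦ true,  u4 ↦ false,  u5 ↦ false,  u6 ↦ true,  u7 ↦ false,  u8 ↦ true.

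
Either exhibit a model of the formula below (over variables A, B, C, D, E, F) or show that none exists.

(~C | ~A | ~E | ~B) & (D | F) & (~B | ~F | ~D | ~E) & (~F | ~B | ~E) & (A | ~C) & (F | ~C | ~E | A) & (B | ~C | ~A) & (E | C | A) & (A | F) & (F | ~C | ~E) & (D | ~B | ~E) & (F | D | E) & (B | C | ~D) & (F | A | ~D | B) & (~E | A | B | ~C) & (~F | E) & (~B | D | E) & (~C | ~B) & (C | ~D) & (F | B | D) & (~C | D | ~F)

A ↦ 0; B ↦ 0; C ↦ 0; D ↦ 0; E ↦ 1; F ↦ 1

Try D = 0.
The clause (F) is unit, so F = 1.
The clause (E) is unit, so E = 1.
The clause (~B) is unit, so B = 0.
The clause (~C) is unit, so C = 0.
All clauses hold; A can take either value.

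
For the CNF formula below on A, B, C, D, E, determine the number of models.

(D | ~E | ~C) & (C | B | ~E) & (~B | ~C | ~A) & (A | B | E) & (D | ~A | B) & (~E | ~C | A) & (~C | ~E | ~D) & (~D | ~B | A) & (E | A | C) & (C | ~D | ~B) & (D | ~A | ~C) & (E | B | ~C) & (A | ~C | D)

4

There are 2^5 = 32 truth assignments over (A, B, C, D, E).
Split on B. With B = 1, the clauses containing B are satisfied and ~B drops from the rest; 3 of the 2^4 = 16 assignments to the other variables satisfy what remains.
With B = 0, by the same count on the reduced clause set, 1 assignment works.
(One model: A=F, B=T, C=F, D=F, E=T.)
Total: 3 + 1 = 4.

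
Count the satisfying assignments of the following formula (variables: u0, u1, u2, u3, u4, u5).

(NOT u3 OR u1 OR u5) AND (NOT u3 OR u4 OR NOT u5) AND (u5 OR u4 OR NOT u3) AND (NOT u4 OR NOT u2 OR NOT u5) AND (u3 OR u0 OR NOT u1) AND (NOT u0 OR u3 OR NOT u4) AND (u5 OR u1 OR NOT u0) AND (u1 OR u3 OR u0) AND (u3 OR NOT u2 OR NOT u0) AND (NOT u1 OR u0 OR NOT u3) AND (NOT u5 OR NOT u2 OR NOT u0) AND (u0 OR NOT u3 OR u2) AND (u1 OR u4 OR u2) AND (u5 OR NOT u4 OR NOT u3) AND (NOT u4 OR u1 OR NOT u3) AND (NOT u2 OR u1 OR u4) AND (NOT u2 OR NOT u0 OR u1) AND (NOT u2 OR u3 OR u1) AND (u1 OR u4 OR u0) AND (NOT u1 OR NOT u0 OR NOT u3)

2

There are 2^6 = 64 truth assignments over (u0, u1, u2, u3, u4, u5).
Split on u5. With u5 = true, the clauses containing u5 are satisfied and NOT u5 drops from the rest; 1 of the 2^5 = 32 assignments to the other variables satisfy what remains.
With u5 = false, by the same count on the reduced clause set, 1 assignment works.
(One model: u0=T, u1=T, u2=F, u3=F, u4=F, u5=F.)
Total: 1 + 1 = 2.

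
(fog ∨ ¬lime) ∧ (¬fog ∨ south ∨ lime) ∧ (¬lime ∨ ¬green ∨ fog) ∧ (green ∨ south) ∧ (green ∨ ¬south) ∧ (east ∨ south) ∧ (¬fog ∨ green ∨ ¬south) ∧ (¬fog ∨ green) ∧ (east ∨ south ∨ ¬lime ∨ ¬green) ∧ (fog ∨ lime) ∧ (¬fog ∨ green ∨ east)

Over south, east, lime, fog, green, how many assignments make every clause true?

5

There are 2^5 = 32 truth assignments over (south, east, lime, fog, green).
Split on green. With green = True, the clauses containing green are satisfied and ¬green drops from the rest; 5 of the 2^4 = 16 assignments to the other variables satisfy what remains.
With green = False, by the same count on the reduced clause set, 0 assignments work.
Total: 5 + 0 = 5.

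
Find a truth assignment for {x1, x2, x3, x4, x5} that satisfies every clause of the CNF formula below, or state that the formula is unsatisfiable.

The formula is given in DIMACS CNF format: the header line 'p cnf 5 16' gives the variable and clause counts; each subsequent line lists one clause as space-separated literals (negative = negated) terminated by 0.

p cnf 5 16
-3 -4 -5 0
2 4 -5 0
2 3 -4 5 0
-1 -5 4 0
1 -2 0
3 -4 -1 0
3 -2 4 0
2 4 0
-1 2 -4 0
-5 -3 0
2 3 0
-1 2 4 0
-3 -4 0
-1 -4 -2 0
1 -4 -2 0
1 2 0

x1 ↦ True, x2 ↦ True, x3 ↦ True, x4 ↦ False, x5 ↦ False

Case x1 = True:
Case x5 = False:
Case x3 = True:
The clause (¬x4) is unit, so x4 = False.
The clause (x2) is unit, so x2 = True.
Every clause now holds.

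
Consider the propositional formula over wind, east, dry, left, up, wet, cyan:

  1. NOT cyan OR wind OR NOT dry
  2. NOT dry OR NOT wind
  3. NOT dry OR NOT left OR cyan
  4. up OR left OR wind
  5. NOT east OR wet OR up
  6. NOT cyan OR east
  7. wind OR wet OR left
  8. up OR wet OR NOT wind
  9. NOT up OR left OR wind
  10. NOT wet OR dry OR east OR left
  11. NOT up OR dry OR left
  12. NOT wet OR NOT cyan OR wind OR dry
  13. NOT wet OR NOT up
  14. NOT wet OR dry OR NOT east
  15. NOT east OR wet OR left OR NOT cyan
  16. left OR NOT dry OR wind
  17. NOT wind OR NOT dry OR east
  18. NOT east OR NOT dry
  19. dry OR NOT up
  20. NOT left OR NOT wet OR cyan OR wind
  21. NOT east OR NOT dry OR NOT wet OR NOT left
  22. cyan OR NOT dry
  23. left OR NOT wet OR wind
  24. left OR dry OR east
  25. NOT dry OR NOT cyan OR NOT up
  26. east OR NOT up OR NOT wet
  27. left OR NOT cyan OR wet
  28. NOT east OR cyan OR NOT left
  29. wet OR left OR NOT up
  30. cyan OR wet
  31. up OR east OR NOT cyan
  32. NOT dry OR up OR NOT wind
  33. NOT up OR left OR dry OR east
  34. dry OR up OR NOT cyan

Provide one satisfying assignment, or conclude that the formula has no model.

wind=true, east=false, dry=false, left=true, up=false, wet=true, cyan=false

Suppose dry = false.
(NOT up) alone gives up = false.
(NOT cyan) alone gives cyan = false.
(wet) alone gives wet = true.
(NOT east) alone gives east = false.
(left) alone gives left = true.
(wind) alone gives wind = true.
This assignment satisfies each clause.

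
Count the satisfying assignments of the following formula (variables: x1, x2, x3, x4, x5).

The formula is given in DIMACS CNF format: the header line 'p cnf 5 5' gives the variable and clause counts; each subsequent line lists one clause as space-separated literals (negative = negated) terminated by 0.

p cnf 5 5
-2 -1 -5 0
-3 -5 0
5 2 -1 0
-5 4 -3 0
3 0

There are 2^5 = 32 truth assignments over (x1, x2, x3, x4, x5).
Split on x5. With x5 = True, the clauses containing x5 are satisfied and ¬x5 drops from the rest; 0 of the 2^4 = 16 assignments to the other variables satisfy what remains.
With x5 = False, by the same count on the reduced clause set, 6 assignments work.
(One model: x1=F, x2=F, x3=T, x4=F, x5=F.)
Total: 0 + 6 = 6.

6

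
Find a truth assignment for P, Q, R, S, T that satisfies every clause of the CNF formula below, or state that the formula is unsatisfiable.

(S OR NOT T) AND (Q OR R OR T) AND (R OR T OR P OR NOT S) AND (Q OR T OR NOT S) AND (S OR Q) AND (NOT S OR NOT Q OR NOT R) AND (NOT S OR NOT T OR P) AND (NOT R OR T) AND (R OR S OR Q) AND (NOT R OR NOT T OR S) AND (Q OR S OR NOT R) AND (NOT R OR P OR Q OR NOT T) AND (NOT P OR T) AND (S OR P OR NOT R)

P ↦ true,  Q ↦ false,  R ↦ true,  S ↦ true,  T ↦ true

Try S = true.
Try Q = false.
Unit clause (T) forces T = true.
Unit clause (P) forces P = true.
Every clause is now satisfied; R is unconstrained.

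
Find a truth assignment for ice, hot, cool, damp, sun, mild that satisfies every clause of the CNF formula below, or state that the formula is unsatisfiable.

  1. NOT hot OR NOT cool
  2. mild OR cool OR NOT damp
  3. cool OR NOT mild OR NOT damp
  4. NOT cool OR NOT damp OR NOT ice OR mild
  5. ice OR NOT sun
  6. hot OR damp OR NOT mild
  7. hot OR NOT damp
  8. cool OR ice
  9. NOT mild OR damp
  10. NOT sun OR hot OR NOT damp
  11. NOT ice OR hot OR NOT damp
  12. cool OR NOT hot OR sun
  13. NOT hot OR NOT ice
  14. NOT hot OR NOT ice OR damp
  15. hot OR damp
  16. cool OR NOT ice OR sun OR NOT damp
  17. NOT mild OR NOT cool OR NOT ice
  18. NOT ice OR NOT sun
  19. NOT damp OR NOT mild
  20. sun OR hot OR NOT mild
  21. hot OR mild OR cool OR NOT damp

UNSATISFIABLE

Case hot = false:
The clause (NOT damp) is unit, so damp = false.
That conflicts with the unit clause (damp).
That branch fails; take hot = true instead.
The clause (NOT cool) is unit, so cool = false.
The clause (ice) is unit, so ice = true.
That conflicts with the unit clause (NOT ice).
Neither hot = true nor hot = false works.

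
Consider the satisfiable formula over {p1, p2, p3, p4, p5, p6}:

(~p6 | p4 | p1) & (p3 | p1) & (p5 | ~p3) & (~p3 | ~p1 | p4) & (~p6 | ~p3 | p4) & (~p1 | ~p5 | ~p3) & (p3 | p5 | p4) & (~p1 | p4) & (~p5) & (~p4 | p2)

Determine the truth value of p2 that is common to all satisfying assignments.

True

Suppose p2 = 0.
The clause (~p5) is unit, so p5 = 0.
The clause (~p3) is unit, so p3 = 0.
The clause (p1) is unit, so p1 = 1.
The clause (p4) is unit, so p4 = 1.
Now (~p4) is unsatisfied and unit — conflict.
So every satisfying assignment has p2 = True.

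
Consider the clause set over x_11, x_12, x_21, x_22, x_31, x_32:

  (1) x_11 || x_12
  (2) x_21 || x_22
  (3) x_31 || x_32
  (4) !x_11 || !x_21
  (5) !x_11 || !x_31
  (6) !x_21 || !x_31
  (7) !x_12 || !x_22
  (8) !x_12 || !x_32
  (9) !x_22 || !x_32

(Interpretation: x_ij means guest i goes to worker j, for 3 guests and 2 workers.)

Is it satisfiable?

Unsatisfiable

Suppose x_11 = true.
Unit clause (!x_21) forces x_21 = false.
Unit clause (x_22) forces x_22 = true.
Unit clause (!x_31) forces x_31 = false.
Unit clause (x_32) forces x_32 = true.
That conflicts with the unit clause (!x_32).
Backtrack on x_11: now try x_11 = false.
Unit clause (x_12) forces x_12 = true.
Unit clause (!x_22) forces x_22 = false.
Unit clause (x_21) forces x_21 = true.
Unit clause (!x_31) forces x_31 = false.
Unit clause (x_32) forces x_32 = true.
That conflicts with the unit clause (!x_32).
Both values of x_11 lead to a conflict.
No assignment satisfies every clause.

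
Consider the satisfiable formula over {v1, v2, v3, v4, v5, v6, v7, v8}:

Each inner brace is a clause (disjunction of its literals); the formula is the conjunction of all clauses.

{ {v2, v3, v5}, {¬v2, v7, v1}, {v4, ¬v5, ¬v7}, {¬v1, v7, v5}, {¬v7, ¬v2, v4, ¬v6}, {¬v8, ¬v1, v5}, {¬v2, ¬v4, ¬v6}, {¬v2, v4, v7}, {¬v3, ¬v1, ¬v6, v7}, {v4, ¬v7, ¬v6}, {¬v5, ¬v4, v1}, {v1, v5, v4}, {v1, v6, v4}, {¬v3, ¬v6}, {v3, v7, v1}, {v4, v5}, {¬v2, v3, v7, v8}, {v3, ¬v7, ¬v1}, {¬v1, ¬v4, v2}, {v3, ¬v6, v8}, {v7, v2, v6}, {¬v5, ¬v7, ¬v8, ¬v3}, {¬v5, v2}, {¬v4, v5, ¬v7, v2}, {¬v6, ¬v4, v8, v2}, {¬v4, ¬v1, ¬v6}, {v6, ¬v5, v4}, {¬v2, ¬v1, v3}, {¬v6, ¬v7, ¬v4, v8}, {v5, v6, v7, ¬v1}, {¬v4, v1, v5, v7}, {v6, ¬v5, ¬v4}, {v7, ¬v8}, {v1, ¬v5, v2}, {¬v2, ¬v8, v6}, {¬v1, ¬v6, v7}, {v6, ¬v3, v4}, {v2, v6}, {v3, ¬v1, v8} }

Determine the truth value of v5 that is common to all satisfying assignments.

Suppose v5 = True.
(v2) alone gives v2 = True.
Case v7 = True:
(v4) alone gives v4 = True.
(¬v6) alone gives v6 = False.
But (v6) is also a unit clause — contradiction.
So v7 must be the other value — set v7 = False.
(v1) alone gives v1 = True.
(v4) alone gives v4 = True.
(¬v6) alone gives v6 = False.
But (v6) is also a unit clause — contradiction.
Either choice for v7 ends in contradiction.
So every satisfying assignment has v5 = False.

False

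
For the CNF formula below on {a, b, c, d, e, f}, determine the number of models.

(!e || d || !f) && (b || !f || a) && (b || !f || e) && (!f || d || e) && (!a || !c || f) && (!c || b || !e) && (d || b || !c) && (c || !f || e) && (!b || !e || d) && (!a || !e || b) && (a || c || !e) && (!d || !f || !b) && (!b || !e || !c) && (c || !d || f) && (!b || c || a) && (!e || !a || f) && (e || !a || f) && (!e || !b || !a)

4

There are 2^6 = 64 truth assignments over (a, b, c, d, e, f).
Split on c. With c = true, the clauses containing c are satisfied and !c drops from the rest; 3 of the 2^5 = 32 assignments to the other variables satisfy what remains.
With c = false, by the same count on the reduced clause set, 1 assignment works.
Total: 3 + 1 = 4.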